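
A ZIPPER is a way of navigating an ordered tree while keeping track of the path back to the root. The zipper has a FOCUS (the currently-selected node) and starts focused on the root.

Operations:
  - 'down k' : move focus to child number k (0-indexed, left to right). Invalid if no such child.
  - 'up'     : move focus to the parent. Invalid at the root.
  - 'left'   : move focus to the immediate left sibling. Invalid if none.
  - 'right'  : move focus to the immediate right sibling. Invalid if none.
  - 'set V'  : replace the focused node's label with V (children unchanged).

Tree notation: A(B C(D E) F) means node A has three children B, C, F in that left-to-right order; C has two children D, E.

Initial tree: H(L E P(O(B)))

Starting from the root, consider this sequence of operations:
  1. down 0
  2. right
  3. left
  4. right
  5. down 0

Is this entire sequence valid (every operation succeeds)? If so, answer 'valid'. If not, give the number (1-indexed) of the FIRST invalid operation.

Step 1 (down 0): focus=L path=0 depth=1 children=[] left=[] right=['E', 'P'] parent=H
Step 2 (right): focus=E path=1 depth=1 children=[] left=['L'] right=['P'] parent=H
Step 3 (left): focus=L path=0 depth=1 children=[] left=[] right=['E', 'P'] parent=H
Step 4 (right): focus=E path=1 depth=1 children=[] left=['L'] right=['P'] parent=H
Step 5 (down 0): INVALID

Answer: 5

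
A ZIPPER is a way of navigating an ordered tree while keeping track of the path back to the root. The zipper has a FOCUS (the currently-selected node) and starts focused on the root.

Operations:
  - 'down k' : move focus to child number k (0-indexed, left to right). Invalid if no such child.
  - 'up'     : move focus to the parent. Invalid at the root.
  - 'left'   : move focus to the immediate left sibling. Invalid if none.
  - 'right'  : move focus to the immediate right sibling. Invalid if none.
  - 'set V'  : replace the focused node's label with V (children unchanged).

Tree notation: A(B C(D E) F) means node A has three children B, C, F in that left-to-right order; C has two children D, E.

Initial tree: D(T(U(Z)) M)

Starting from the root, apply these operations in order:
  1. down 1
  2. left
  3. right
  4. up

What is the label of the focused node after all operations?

Answer: D

Derivation:
Step 1 (down 1): focus=M path=1 depth=1 children=[] left=['T'] right=[] parent=D
Step 2 (left): focus=T path=0 depth=1 children=['U'] left=[] right=['M'] parent=D
Step 3 (right): focus=M path=1 depth=1 children=[] left=['T'] right=[] parent=D
Step 4 (up): focus=D path=root depth=0 children=['T', 'M'] (at root)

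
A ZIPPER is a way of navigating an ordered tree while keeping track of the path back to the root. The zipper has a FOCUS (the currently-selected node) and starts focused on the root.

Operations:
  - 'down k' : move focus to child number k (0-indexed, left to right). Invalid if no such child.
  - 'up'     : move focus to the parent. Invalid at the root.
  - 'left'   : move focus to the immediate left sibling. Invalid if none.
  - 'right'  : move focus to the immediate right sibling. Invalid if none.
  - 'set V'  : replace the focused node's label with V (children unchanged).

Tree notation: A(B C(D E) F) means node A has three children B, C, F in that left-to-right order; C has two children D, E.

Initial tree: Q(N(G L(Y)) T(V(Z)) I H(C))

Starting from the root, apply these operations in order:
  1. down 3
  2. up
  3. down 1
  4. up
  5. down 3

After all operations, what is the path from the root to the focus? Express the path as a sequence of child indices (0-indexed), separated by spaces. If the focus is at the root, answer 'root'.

Step 1 (down 3): focus=H path=3 depth=1 children=['C'] left=['N', 'T', 'I'] right=[] parent=Q
Step 2 (up): focus=Q path=root depth=0 children=['N', 'T', 'I', 'H'] (at root)
Step 3 (down 1): focus=T path=1 depth=1 children=['V'] left=['N'] right=['I', 'H'] parent=Q
Step 4 (up): focus=Q path=root depth=0 children=['N', 'T', 'I', 'H'] (at root)
Step 5 (down 3): focus=H path=3 depth=1 children=['C'] left=['N', 'T', 'I'] right=[] parent=Q

Answer: 3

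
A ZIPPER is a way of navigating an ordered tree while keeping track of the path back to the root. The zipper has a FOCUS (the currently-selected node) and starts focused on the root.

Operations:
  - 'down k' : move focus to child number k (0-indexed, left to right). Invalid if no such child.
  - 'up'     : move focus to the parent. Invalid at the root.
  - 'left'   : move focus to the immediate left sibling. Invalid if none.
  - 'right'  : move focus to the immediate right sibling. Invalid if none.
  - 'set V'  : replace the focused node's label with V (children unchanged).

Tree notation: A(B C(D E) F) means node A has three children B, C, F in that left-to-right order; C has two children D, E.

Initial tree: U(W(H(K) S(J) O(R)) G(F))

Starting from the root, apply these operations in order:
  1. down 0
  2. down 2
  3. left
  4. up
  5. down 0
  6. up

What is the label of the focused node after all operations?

Step 1 (down 0): focus=W path=0 depth=1 children=['H', 'S', 'O'] left=[] right=['G'] parent=U
Step 2 (down 2): focus=O path=0/2 depth=2 children=['R'] left=['H', 'S'] right=[] parent=W
Step 3 (left): focus=S path=0/1 depth=2 children=['J'] left=['H'] right=['O'] parent=W
Step 4 (up): focus=W path=0 depth=1 children=['H', 'S', 'O'] left=[] right=['G'] parent=U
Step 5 (down 0): focus=H path=0/0 depth=2 children=['K'] left=[] right=['S', 'O'] parent=W
Step 6 (up): focus=W path=0 depth=1 children=['H', 'S', 'O'] left=[] right=['G'] parent=U

Answer: W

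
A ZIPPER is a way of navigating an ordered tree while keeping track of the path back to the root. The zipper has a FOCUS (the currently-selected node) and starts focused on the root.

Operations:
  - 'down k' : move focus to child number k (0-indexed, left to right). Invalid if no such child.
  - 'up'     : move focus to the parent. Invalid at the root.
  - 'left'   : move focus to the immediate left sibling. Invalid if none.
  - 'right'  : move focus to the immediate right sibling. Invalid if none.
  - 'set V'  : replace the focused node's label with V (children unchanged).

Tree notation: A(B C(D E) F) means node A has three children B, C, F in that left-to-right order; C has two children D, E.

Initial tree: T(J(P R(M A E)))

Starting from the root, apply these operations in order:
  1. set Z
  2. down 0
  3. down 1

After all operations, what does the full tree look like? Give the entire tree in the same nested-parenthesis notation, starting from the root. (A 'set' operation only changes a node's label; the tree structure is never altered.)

Step 1 (set Z): focus=Z path=root depth=0 children=['J'] (at root)
Step 2 (down 0): focus=J path=0 depth=1 children=['P', 'R'] left=[] right=[] parent=Z
Step 3 (down 1): focus=R path=0/1 depth=2 children=['M', 'A', 'E'] left=['P'] right=[] parent=J

Answer: Z(J(P R(M A E)))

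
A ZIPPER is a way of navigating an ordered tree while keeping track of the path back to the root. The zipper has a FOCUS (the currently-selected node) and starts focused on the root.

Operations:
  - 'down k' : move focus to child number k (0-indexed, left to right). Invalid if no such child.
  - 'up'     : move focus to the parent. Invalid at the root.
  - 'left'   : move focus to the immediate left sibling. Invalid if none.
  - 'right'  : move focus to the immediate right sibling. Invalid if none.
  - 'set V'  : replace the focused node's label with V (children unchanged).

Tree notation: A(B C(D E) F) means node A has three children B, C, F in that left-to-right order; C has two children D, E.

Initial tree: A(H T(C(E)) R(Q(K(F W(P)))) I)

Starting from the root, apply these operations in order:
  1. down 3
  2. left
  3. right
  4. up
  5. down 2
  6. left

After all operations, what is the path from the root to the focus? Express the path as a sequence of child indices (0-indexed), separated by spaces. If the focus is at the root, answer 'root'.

Answer: 1

Derivation:
Step 1 (down 3): focus=I path=3 depth=1 children=[] left=['H', 'T', 'R'] right=[] parent=A
Step 2 (left): focus=R path=2 depth=1 children=['Q'] left=['H', 'T'] right=['I'] parent=A
Step 3 (right): focus=I path=3 depth=1 children=[] left=['H', 'T', 'R'] right=[] parent=A
Step 4 (up): focus=A path=root depth=0 children=['H', 'T', 'R', 'I'] (at root)
Step 5 (down 2): focus=R path=2 depth=1 children=['Q'] left=['H', 'T'] right=['I'] parent=A
Step 6 (left): focus=T path=1 depth=1 children=['C'] left=['H'] right=['R', 'I'] parent=A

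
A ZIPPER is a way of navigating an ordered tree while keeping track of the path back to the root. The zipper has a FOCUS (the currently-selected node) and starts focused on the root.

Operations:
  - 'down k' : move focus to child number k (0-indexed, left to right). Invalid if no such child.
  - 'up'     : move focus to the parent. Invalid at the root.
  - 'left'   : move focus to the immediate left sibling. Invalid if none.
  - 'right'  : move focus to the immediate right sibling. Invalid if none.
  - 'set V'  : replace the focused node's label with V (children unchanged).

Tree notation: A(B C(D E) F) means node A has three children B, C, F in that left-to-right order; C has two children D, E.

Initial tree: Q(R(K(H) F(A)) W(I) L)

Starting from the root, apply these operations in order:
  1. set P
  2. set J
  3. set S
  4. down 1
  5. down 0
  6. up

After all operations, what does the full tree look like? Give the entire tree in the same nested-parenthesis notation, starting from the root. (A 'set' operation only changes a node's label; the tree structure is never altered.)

Step 1 (set P): focus=P path=root depth=0 children=['R', 'W', 'L'] (at root)
Step 2 (set J): focus=J path=root depth=0 children=['R', 'W', 'L'] (at root)
Step 3 (set S): focus=S path=root depth=0 children=['R', 'W', 'L'] (at root)
Step 4 (down 1): focus=W path=1 depth=1 children=['I'] left=['R'] right=['L'] parent=S
Step 5 (down 0): focus=I path=1/0 depth=2 children=[] left=[] right=[] parent=W
Step 6 (up): focus=W path=1 depth=1 children=['I'] left=['R'] right=['L'] parent=S

Answer: S(R(K(H) F(A)) W(I) L)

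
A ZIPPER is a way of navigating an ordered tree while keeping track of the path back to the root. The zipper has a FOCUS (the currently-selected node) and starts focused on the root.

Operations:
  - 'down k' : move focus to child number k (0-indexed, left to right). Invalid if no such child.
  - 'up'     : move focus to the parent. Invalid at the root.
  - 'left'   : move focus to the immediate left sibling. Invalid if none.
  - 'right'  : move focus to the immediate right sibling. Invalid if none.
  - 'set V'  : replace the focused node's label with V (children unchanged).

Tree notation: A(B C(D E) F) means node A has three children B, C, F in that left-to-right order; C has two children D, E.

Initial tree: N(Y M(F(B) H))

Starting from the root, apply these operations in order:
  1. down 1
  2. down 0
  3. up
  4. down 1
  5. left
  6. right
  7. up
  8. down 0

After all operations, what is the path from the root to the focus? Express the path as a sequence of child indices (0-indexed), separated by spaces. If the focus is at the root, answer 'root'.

Answer: 1 0

Derivation:
Step 1 (down 1): focus=M path=1 depth=1 children=['F', 'H'] left=['Y'] right=[] parent=N
Step 2 (down 0): focus=F path=1/0 depth=2 children=['B'] left=[] right=['H'] parent=M
Step 3 (up): focus=M path=1 depth=1 children=['F', 'H'] left=['Y'] right=[] parent=N
Step 4 (down 1): focus=H path=1/1 depth=2 children=[] left=['F'] right=[] parent=M
Step 5 (left): focus=F path=1/0 depth=2 children=['B'] left=[] right=['H'] parent=M
Step 6 (right): focus=H path=1/1 depth=2 children=[] left=['F'] right=[] parent=M
Step 7 (up): focus=M path=1 depth=1 children=['F', 'H'] left=['Y'] right=[] parent=N
Step 8 (down 0): focus=F path=1/0 depth=2 children=['B'] left=[] right=['H'] parent=M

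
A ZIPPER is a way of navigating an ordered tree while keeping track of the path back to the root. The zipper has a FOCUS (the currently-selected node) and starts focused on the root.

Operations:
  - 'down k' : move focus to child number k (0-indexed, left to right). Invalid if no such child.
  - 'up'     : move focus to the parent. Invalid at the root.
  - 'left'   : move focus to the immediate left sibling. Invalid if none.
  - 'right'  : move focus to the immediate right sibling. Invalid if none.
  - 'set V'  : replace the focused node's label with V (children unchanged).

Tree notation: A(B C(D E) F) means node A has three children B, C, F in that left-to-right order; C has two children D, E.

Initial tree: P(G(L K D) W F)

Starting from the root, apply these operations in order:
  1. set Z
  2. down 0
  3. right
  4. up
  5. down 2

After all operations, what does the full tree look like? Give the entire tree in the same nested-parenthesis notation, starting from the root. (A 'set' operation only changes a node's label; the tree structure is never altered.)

Answer: Z(G(L K D) W F)

Derivation:
Step 1 (set Z): focus=Z path=root depth=0 children=['G', 'W', 'F'] (at root)
Step 2 (down 0): focus=G path=0 depth=1 children=['L', 'K', 'D'] left=[] right=['W', 'F'] parent=Z
Step 3 (right): focus=W path=1 depth=1 children=[] left=['G'] right=['F'] parent=Z
Step 4 (up): focus=Z path=root depth=0 children=['G', 'W', 'F'] (at root)
Step 5 (down 2): focus=F path=2 depth=1 children=[] left=['G', 'W'] right=[] parent=Z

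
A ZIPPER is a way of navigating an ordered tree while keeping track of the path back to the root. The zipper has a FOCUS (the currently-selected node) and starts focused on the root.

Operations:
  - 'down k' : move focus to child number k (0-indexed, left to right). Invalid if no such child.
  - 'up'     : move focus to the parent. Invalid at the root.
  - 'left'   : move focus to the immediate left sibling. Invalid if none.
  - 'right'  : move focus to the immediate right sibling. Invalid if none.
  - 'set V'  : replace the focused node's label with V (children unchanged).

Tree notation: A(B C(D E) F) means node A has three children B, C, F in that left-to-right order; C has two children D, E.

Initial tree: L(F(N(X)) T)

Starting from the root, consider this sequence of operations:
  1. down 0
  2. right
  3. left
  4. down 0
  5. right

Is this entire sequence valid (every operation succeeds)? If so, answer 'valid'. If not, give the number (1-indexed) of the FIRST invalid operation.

Step 1 (down 0): focus=F path=0 depth=1 children=['N'] left=[] right=['T'] parent=L
Step 2 (right): focus=T path=1 depth=1 children=[] left=['F'] right=[] parent=L
Step 3 (left): focus=F path=0 depth=1 children=['N'] left=[] right=['T'] parent=L
Step 4 (down 0): focus=N path=0/0 depth=2 children=['X'] left=[] right=[] parent=F
Step 5 (right): INVALID

Answer: 5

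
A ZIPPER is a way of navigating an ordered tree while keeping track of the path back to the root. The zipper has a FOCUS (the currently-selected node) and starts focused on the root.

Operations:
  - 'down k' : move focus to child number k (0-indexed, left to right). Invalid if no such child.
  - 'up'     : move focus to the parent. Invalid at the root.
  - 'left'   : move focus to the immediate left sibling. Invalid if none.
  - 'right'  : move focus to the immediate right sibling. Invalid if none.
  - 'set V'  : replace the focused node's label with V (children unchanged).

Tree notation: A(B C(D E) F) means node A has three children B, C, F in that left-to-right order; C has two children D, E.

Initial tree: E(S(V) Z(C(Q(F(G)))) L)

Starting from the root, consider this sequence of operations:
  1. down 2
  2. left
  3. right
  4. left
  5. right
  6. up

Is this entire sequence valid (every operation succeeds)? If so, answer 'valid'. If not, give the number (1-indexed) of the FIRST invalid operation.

Step 1 (down 2): focus=L path=2 depth=1 children=[] left=['S', 'Z'] right=[] parent=E
Step 2 (left): focus=Z path=1 depth=1 children=['C'] left=['S'] right=['L'] parent=E
Step 3 (right): focus=L path=2 depth=1 children=[] left=['S', 'Z'] right=[] parent=E
Step 4 (left): focus=Z path=1 depth=1 children=['C'] left=['S'] right=['L'] parent=E
Step 5 (right): focus=L path=2 depth=1 children=[] left=['S', 'Z'] right=[] parent=E
Step 6 (up): focus=E path=root depth=0 children=['S', 'Z', 'L'] (at root)

Answer: valid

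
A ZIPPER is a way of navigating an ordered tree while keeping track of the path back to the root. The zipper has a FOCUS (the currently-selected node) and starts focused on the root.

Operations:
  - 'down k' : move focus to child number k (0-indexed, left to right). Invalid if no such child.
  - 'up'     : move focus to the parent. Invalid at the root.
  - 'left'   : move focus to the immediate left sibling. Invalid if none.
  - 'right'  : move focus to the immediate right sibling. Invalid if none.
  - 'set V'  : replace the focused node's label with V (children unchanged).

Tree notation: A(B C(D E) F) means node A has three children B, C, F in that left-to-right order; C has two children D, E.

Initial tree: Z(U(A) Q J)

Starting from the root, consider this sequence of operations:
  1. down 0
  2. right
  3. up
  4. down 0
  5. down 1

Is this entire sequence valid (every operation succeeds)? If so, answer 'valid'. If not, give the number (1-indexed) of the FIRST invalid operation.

Answer: 5

Derivation:
Step 1 (down 0): focus=U path=0 depth=1 children=['A'] left=[] right=['Q', 'J'] parent=Z
Step 2 (right): focus=Q path=1 depth=1 children=[] left=['U'] right=['J'] parent=Z
Step 3 (up): focus=Z path=root depth=0 children=['U', 'Q', 'J'] (at root)
Step 4 (down 0): focus=U path=0 depth=1 children=['A'] left=[] right=['Q', 'J'] parent=Z
Step 5 (down 1): INVALID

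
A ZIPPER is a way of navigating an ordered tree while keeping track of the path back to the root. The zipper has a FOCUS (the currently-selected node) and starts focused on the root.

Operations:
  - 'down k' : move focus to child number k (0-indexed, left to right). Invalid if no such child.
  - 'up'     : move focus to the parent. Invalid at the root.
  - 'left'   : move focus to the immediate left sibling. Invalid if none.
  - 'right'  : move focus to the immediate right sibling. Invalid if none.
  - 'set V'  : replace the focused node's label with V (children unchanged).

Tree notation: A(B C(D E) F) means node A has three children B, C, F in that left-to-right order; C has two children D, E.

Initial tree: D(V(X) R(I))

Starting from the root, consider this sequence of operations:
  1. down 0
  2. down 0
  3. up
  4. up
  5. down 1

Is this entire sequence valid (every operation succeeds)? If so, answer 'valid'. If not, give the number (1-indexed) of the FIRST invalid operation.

Step 1 (down 0): focus=V path=0 depth=1 children=['X'] left=[] right=['R'] parent=D
Step 2 (down 0): focus=X path=0/0 depth=2 children=[] left=[] right=[] parent=V
Step 3 (up): focus=V path=0 depth=1 children=['X'] left=[] right=['R'] parent=D
Step 4 (up): focus=D path=root depth=0 children=['V', 'R'] (at root)
Step 5 (down 1): focus=R path=1 depth=1 children=['I'] left=['V'] right=[] parent=D

Answer: valid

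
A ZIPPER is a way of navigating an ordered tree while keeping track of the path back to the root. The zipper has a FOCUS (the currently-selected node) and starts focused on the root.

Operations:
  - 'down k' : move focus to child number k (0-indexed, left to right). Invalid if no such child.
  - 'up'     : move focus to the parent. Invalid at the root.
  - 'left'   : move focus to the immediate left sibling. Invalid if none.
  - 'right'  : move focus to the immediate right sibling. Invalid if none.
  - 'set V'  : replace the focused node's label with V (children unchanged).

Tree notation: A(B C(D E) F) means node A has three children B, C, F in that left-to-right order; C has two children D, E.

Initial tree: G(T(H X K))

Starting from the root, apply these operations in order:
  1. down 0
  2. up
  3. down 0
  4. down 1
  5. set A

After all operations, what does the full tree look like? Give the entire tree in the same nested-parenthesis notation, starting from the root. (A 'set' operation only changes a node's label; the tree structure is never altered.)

Step 1 (down 0): focus=T path=0 depth=1 children=['H', 'X', 'K'] left=[] right=[] parent=G
Step 2 (up): focus=G path=root depth=0 children=['T'] (at root)
Step 3 (down 0): focus=T path=0 depth=1 children=['H', 'X', 'K'] left=[] right=[] parent=G
Step 4 (down 1): focus=X path=0/1 depth=2 children=[] left=['H'] right=['K'] parent=T
Step 5 (set A): focus=A path=0/1 depth=2 children=[] left=['H'] right=['K'] parent=T

Answer: G(T(H A K))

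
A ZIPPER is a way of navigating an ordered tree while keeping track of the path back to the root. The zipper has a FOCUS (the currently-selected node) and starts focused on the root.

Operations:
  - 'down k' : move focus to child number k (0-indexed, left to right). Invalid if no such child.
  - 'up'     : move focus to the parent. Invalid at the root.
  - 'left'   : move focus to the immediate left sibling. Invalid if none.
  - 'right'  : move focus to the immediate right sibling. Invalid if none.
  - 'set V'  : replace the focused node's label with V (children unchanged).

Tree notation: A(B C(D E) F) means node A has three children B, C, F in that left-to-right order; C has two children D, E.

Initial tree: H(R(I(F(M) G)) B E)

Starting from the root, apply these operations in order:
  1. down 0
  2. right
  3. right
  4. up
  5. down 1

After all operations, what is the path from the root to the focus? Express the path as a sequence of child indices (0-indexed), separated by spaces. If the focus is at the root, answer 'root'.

Answer: 1

Derivation:
Step 1 (down 0): focus=R path=0 depth=1 children=['I'] left=[] right=['B', 'E'] parent=H
Step 2 (right): focus=B path=1 depth=1 children=[] left=['R'] right=['E'] parent=H
Step 3 (right): focus=E path=2 depth=1 children=[] left=['R', 'B'] right=[] parent=H
Step 4 (up): focus=H path=root depth=0 children=['R', 'B', 'E'] (at root)
Step 5 (down 1): focus=B path=1 depth=1 children=[] left=['R'] right=['E'] parent=H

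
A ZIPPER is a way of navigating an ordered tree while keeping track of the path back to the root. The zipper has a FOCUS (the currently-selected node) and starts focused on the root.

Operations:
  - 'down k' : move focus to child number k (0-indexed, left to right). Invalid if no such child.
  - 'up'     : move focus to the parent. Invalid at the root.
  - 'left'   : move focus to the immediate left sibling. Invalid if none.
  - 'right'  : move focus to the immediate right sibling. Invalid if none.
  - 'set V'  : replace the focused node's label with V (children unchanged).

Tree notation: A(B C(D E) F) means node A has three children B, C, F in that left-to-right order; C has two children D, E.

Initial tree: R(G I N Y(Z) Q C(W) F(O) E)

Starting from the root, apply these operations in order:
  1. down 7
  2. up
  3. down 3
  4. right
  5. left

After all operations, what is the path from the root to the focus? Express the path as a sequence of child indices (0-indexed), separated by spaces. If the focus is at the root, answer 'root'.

Step 1 (down 7): focus=E path=7 depth=1 children=[] left=['G', 'I', 'N', 'Y', 'Q', 'C', 'F'] right=[] parent=R
Step 2 (up): focus=R path=root depth=0 children=['G', 'I', 'N', 'Y', 'Q', 'C', 'F', 'E'] (at root)
Step 3 (down 3): focus=Y path=3 depth=1 children=['Z'] left=['G', 'I', 'N'] right=['Q', 'C', 'F', 'E'] parent=R
Step 4 (right): focus=Q path=4 depth=1 children=[] left=['G', 'I', 'N', 'Y'] right=['C', 'F', 'E'] parent=R
Step 5 (left): focus=Y path=3 depth=1 children=['Z'] left=['G', 'I', 'N'] right=['Q', 'C', 'F', 'E'] parent=R

Answer: 3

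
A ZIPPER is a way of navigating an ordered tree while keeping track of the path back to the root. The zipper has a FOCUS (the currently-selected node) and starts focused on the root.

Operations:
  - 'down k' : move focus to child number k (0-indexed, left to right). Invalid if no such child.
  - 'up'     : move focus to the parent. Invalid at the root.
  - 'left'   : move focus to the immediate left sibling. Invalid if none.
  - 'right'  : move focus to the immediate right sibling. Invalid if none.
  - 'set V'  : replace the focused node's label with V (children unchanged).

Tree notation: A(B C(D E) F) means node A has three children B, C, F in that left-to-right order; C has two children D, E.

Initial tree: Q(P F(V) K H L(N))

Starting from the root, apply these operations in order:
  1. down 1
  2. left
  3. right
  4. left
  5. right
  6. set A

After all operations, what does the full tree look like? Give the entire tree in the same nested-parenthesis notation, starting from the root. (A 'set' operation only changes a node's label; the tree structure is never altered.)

Answer: Q(P A(V) K H L(N))

Derivation:
Step 1 (down 1): focus=F path=1 depth=1 children=['V'] left=['P'] right=['K', 'H', 'L'] parent=Q
Step 2 (left): focus=P path=0 depth=1 children=[] left=[] right=['F', 'K', 'H', 'L'] parent=Q
Step 3 (right): focus=F path=1 depth=1 children=['V'] left=['P'] right=['K', 'H', 'L'] parent=Q
Step 4 (left): focus=P path=0 depth=1 children=[] left=[] right=['F', 'K', 'H', 'L'] parent=Q
Step 5 (right): focus=F path=1 depth=1 children=['V'] left=['P'] right=['K', 'H', 'L'] parent=Q
Step 6 (set A): focus=A path=1 depth=1 children=['V'] left=['P'] right=['K', 'H', 'L'] parent=Q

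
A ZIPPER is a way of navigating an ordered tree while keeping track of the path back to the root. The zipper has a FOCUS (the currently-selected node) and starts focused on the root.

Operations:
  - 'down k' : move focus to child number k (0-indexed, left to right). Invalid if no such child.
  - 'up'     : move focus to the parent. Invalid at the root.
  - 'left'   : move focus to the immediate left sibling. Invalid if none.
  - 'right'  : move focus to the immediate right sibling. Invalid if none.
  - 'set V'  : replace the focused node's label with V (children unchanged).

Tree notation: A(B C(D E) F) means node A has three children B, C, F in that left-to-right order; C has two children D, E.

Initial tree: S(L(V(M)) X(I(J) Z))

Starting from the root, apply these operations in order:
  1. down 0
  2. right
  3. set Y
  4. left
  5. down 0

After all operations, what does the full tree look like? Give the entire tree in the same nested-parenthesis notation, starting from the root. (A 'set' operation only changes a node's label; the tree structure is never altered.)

Step 1 (down 0): focus=L path=0 depth=1 children=['V'] left=[] right=['X'] parent=S
Step 2 (right): focus=X path=1 depth=1 children=['I', 'Z'] left=['L'] right=[] parent=S
Step 3 (set Y): focus=Y path=1 depth=1 children=['I', 'Z'] left=['L'] right=[] parent=S
Step 4 (left): focus=L path=0 depth=1 children=['V'] left=[] right=['Y'] parent=S
Step 5 (down 0): focus=V path=0/0 depth=2 children=['M'] left=[] right=[] parent=L

Answer: S(L(V(M)) Y(I(J) Z))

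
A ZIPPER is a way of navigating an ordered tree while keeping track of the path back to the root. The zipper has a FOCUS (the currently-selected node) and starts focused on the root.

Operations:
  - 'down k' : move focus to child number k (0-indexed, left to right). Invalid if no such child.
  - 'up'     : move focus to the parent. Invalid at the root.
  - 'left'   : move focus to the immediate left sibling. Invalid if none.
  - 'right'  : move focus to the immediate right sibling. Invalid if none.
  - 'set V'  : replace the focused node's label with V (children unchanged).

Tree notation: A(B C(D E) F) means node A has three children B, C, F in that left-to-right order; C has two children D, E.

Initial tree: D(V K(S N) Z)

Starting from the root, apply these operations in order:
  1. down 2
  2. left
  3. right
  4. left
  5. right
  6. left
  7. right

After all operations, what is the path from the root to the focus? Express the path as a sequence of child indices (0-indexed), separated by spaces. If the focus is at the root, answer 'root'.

Step 1 (down 2): focus=Z path=2 depth=1 children=[] left=['V', 'K'] right=[] parent=D
Step 2 (left): focus=K path=1 depth=1 children=['S', 'N'] left=['V'] right=['Z'] parent=D
Step 3 (right): focus=Z path=2 depth=1 children=[] left=['V', 'K'] right=[] parent=D
Step 4 (left): focus=K path=1 depth=1 children=['S', 'N'] left=['V'] right=['Z'] parent=D
Step 5 (right): focus=Z path=2 depth=1 children=[] left=['V', 'K'] right=[] parent=D
Step 6 (left): focus=K path=1 depth=1 children=['S', 'N'] left=['V'] right=['Z'] parent=D
Step 7 (right): focus=Z path=2 depth=1 children=[] left=['V', 'K'] right=[] parent=D

Answer: 2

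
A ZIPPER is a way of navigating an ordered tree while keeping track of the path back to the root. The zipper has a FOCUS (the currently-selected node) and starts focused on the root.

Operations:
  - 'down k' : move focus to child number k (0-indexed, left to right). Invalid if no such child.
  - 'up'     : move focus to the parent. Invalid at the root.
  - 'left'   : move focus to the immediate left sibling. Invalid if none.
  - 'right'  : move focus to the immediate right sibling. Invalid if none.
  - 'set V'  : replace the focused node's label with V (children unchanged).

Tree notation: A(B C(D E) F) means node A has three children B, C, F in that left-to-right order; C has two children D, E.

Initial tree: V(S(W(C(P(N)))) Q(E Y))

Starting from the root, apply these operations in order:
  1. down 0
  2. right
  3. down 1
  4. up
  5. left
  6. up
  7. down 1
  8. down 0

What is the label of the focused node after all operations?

Answer: E

Derivation:
Step 1 (down 0): focus=S path=0 depth=1 children=['W'] left=[] right=['Q'] parent=V
Step 2 (right): focus=Q path=1 depth=1 children=['E', 'Y'] left=['S'] right=[] parent=V
Step 3 (down 1): focus=Y path=1/1 depth=2 children=[] left=['E'] right=[] parent=Q
Step 4 (up): focus=Q path=1 depth=1 children=['E', 'Y'] left=['S'] right=[] parent=V
Step 5 (left): focus=S path=0 depth=1 children=['W'] left=[] right=['Q'] parent=V
Step 6 (up): focus=V path=root depth=0 children=['S', 'Q'] (at root)
Step 7 (down 1): focus=Q path=1 depth=1 children=['E', 'Y'] left=['S'] right=[] parent=V
Step 8 (down 0): focus=E path=1/0 depth=2 children=[] left=[] right=['Y'] parent=Q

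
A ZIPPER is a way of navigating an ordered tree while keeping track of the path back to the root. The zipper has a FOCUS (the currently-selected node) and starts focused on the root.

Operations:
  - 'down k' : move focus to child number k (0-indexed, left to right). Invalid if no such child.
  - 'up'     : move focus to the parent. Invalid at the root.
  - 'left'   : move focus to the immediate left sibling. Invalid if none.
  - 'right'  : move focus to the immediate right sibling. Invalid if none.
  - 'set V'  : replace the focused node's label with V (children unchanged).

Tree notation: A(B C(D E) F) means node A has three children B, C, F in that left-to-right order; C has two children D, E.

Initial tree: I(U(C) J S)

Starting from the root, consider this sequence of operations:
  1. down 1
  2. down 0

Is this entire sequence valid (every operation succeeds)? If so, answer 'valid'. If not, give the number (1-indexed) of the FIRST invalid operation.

Answer: 2

Derivation:
Step 1 (down 1): focus=J path=1 depth=1 children=[] left=['U'] right=['S'] parent=I
Step 2 (down 0): INVALID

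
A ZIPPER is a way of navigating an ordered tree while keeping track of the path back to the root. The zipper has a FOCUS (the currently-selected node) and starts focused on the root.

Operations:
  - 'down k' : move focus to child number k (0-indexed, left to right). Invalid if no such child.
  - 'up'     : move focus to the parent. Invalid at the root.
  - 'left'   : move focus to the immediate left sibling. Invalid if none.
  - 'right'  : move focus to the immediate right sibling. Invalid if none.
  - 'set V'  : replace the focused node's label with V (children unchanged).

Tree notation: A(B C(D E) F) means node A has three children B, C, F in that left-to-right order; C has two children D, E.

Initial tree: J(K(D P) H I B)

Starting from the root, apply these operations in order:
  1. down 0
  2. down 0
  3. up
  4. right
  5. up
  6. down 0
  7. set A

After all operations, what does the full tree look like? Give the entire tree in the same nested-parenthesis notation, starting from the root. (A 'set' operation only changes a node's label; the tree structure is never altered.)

Answer: J(A(D P) H I B)

Derivation:
Step 1 (down 0): focus=K path=0 depth=1 children=['D', 'P'] left=[] right=['H', 'I', 'B'] parent=J
Step 2 (down 0): focus=D path=0/0 depth=2 children=[] left=[] right=['P'] parent=K
Step 3 (up): focus=K path=0 depth=1 children=['D', 'P'] left=[] right=['H', 'I', 'B'] parent=J
Step 4 (right): focus=H path=1 depth=1 children=[] left=['K'] right=['I', 'B'] parent=J
Step 5 (up): focus=J path=root depth=0 children=['K', 'H', 'I', 'B'] (at root)
Step 6 (down 0): focus=K path=0 depth=1 children=['D', 'P'] left=[] right=['H', 'I', 'B'] parent=J
Step 7 (set A): focus=A path=0 depth=1 children=['D', 'P'] left=[] right=['H', 'I', 'B'] parent=J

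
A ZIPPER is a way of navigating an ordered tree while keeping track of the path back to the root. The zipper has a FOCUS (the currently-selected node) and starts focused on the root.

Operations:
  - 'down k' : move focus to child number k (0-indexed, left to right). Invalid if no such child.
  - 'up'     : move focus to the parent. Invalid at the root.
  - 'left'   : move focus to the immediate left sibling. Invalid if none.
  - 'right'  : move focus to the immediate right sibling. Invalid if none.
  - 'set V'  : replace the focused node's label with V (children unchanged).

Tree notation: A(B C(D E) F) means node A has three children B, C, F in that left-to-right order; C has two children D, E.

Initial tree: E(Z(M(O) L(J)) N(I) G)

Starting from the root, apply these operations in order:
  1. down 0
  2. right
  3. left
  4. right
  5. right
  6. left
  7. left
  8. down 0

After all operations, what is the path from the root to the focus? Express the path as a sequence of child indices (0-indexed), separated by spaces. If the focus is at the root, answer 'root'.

Answer: 0 0

Derivation:
Step 1 (down 0): focus=Z path=0 depth=1 children=['M', 'L'] left=[] right=['N', 'G'] parent=E
Step 2 (right): focus=N path=1 depth=1 children=['I'] left=['Z'] right=['G'] parent=E
Step 3 (left): focus=Z path=0 depth=1 children=['M', 'L'] left=[] right=['N', 'G'] parent=E
Step 4 (right): focus=N path=1 depth=1 children=['I'] left=['Z'] right=['G'] parent=E
Step 5 (right): focus=G path=2 depth=1 children=[] left=['Z', 'N'] right=[] parent=E
Step 6 (left): focus=N path=1 depth=1 children=['I'] left=['Z'] right=['G'] parent=E
Step 7 (left): focus=Z path=0 depth=1 children=['M', 'L'] left=[] right=['N', 'G'] parent=E
Step 8 (down 0): focus=M path=0/0 depth=2 children=['O'] left=[] right=['L'] parent=Z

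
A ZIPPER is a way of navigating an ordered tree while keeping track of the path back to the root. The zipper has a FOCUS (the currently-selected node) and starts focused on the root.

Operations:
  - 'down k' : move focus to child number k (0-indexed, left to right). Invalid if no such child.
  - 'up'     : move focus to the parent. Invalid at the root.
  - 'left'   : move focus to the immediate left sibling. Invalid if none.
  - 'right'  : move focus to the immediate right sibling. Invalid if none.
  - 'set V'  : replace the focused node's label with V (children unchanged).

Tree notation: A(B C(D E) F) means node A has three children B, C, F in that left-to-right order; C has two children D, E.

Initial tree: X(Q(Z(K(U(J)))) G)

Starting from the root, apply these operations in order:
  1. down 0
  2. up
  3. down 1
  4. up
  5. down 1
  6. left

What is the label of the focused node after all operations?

Answer: Q

Derivation:
Step 1 (down 0): focus=Q path=0 depth=1 children=['Z'] left=[] right=['G'] parent=X
Step 2 (up): focus=X path=root depth=0 children=['Q', 'G'] (at root)
Step 3 (down 1): focus=G path=1 depth=1 children=[] left=['Q'] right=[] parent=X
Step 4 (up): focus=X path=root depth=0 children=['Q', 'G'] (at root)
Step 5 (down 1): focus=G path=1 depth=1 children=[] left=['Q'] right=[] parent=X
Step 6 (left): focus=Q path=0 depth=1 children=['Z'] left=[] right=['G'] parent=X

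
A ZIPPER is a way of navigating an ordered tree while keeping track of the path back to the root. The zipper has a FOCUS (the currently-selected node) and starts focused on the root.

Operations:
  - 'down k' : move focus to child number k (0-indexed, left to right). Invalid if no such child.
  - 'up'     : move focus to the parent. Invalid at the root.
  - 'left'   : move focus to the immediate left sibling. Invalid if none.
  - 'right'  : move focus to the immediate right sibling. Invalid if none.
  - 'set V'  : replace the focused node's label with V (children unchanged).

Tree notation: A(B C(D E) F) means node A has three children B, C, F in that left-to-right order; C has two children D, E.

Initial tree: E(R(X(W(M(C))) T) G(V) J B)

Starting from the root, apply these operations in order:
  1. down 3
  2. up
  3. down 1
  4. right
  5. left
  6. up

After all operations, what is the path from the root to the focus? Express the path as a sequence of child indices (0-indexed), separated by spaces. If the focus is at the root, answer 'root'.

Answer: root

Derivation:
Step 1 (down 3): focus=B path=3 depth=1 children=[] left=['R', 'G', 'J'] right=[] parent=E
Step 2 (up): focus=E path=root depth=0 children=['R', 'G', 'J', 'B'] (at root)
Step 3 (down 1): focus=G path=1 depth=1 children=['V'] left=['R'] right=['J', 'B'] parent=E
Step 4 (right): focus=J path=2 depth=1 children=[] left=['R', 'G'] right=['B'] parent=E
Step 5 (left): focus=G path=1 depth=1 children=['V'] left=['R'] right=['J', 'B'] parent=E
Step 6 (up): focus=E path=root depth=0 children=['R', 'G', 'J', 'B'] (at root)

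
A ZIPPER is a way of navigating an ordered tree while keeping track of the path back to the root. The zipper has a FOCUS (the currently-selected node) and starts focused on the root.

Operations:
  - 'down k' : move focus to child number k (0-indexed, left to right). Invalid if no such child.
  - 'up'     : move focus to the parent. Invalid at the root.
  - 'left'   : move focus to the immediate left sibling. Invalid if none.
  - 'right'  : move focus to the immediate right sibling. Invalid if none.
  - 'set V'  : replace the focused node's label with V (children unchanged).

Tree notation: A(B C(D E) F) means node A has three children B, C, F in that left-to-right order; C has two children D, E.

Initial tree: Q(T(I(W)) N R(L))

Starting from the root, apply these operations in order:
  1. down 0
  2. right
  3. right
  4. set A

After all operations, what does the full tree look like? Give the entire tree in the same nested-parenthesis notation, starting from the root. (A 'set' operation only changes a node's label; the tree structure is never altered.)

Answer: Q(T(I(W)) N A(L))

Derivation:
Step 1 (down 0): focus=T path=0 depth=1 children=['I'] left=[] right=['N', 'R'] parent=Q
Step 2 (right): focus=N path=1 depth=1 children=[] left=['T'] right=['R'] parent=Q
Step 3 (right): focus=R path=2 depth=1 children=['L'] left=['T', 'N'] right=[] parent=Q
Step 4 (set A): focus=A path=2 depth=1 children=['L'] left=['T', 'N'] right=[] parent=Q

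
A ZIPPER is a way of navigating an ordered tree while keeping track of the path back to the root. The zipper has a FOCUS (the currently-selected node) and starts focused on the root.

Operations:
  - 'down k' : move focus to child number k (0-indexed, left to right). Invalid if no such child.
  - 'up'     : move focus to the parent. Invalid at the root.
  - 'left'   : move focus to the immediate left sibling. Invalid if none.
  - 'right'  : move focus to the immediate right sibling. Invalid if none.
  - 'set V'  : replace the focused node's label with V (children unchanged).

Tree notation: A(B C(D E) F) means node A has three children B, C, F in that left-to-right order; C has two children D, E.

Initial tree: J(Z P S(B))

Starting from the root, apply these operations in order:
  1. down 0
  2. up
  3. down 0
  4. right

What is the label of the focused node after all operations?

Step 1 (down 0): focus=Z path=0 depth=1 children=[] left=[] right=['P', 'S'] parent=J
Step 2 (up): focus=J path=root depth=0 children=['Z', 'P', 'S'] (at root)
Step 3 (down 0): focus=Z path=0 depth=1 children=[] left=[] right=['P', 'S'] parent=J
Step 4 (right): focus=P path=1 depth=1 children=[] left=['Z'] right=['S'] parent=J

Answer: P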